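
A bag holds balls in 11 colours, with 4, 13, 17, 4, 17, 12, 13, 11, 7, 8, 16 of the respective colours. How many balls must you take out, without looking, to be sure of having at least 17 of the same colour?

In the worst case you take as many as possible of each colour without reaching 17: 4 + 13 + 16 + 4 + 16 + 12 + 13 + 11 + 7 + 8 + 16 = 120.
The next one must give 17 of some colour, so 120 + 1 = 121.

121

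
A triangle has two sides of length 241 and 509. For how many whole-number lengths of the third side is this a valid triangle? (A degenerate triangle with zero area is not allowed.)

The triangle inequality gives |241 − 509| < c < 241 + 509, i.e. 268 < c < 750.
So c can be any integer from 269 to 749: 481 values.

481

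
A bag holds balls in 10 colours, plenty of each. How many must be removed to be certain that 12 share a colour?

111

In the worst case you draw 11 of each of the 10 colours: 10 × 11 = 110.
One more forces 12 of some colour, so 110 + 1 = 111.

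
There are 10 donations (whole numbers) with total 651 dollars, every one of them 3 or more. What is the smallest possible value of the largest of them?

66

Some value must be at least ⌈651/10⌉ = 66, since 10 × 65 = 650 < 651.
Achievable: 1 of them at 66 and 9 at 65 total 651.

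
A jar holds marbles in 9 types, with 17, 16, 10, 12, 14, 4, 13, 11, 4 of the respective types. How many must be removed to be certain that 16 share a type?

In the worst case you take as many as possible of each type without reaching 16: 15 + 15 + 10 + 12 + 14 + 4 + 13 + 11 + 4 = 98.
The next one must give 16 of some type, so 98 + 1 = 99.

99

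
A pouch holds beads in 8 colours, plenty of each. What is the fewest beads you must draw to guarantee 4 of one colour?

You could draw 3 of every colour without reaching 4 of any — 24 in all.
One more forces 4 of some colour, so 24 + 1 = 25.

25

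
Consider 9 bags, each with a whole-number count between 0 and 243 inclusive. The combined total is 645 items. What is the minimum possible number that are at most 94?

3

If only k of them are at most 94, the other 9 − k are at least 95, so the total is at least (9 − k)·95 + k·0.
This is ≤ 645, so (9 − k)·95 + 0k ≤ 645, which gives k ≥ 3.
Exactly 3 works: 3 values at 0 and 6 at 95 total 570; raise one of the low values by 75 (still ≤ 94) to hit 645.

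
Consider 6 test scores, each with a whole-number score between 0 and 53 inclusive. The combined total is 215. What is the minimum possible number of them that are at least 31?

2

Each value short of 31 is at most 30, costing at least 53 − 30 = 23 against the maximum total of 318.
We can afford to lose at most 318 − 215 = 103, so at most ⌊103/23⌋ = 4 fall short, and at least 2 are ≥ 31.
Exactly 2 works: 2 values at 53 and 4 at 30 total 226; lower one of the high values by 11 (still ≥ 31) to hit 215.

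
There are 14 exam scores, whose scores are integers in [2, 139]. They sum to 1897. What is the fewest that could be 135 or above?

If only k of them are at least 135, the other 14 − k are at most 134, so the total is at most k·139 + (14 − k)·134.
This must reach 1897, so k·139 + (14 − k)·134 ≥ 1897, giving k ≥ 5.
Exactly 5 works: 5 values at 139 and 9 at 134 total 1901; lower one of the high values by 4 (still ≥ 135) to hit 1897.

5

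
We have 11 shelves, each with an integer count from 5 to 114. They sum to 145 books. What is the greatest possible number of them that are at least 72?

With k values at 72 or above and the rest at least 5, the sum is at least 55 + 67k.
Since the sum is 145, we need 67k ≤ 90, i.e. k ≤ 1.
k = 1 is achieved by 1 value at 72 and 10 at 5, total 122; add 23 to one value (staying below 72) to reach 145.

1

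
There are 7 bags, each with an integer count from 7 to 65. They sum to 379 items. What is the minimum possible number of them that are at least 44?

If only k of them are at least 44, the other 7 − k are at most 43, so the total is at most k·65 + (7 − k)·43.
This must reach 379, so k·65 + (7 − k)·43 ≥ 379, giving k ≥ 4.
Exactly 4 works: 4 values at 65 and 3 at 43 total 389; lower one of the high values by 10 (still ≥ 44) to hit 379.

4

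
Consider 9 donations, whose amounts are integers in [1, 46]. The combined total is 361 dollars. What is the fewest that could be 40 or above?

If only k of them are at least 40, the other 9 − k are at most 39, so the total is at most k·46 + (9 − k)·39.
This must reach 361, so k·46 + (9 − k)·39 ≥ 361, giving k ≥ 2.
Exactly 2 works: 2 values at 46 and 7 at 39 total 365; lower one of the high values by 4 (still ≥ 40) to hit 361.

2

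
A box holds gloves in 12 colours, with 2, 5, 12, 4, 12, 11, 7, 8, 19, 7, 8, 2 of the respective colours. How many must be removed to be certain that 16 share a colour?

94

In the worst case you take as many as possible of each colour without reaching 16: 2 + 5 + 12 + 4 + 12 + 11 + 7 + 8 + 15 + 7 + 8 + 2 = 93.
The next one must give 16 of some colour, so 93 + 1 = 94.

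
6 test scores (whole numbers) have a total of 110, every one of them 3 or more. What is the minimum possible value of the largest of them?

If every one of the 6 were at most 18, the total would be at most 6 × 18 = 108 < 110.
Equality holds with 2 values of 19 and 4 values of 18.

19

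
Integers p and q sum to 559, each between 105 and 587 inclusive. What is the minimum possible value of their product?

47670

pq = p(559 − p) is concave in p, so over [105, 454] it is minimized at an endpoint.
At the endpoint p = 105, q = 559 − 105 = 454, so pq = 105 × 454 = 47670.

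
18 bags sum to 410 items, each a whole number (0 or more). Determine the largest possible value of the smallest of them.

22

The average is 410/18 < 23, so some value is ≤ 22.
Equality holds with 4 values of 22 and 14 values of 23.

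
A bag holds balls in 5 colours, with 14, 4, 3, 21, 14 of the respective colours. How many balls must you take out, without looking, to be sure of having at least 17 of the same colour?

In the worst case you take as many as possible of each colour without reaching 17: 14 + 4 + 3 + 16 + 14 = 51.
The next one must give 17 of some colour, so 51 + 1 = 52.

52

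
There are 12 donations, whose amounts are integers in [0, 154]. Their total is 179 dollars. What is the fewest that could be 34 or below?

If only k of them are at most 34, the other 12 − k are at least 35, so the total is at least (12 − k)·35 + k·0.
This is ≤ 179, so (12 − k)·35 + 0k ≤ 179, which gives k ≥ 7.
Exactly 7 works: 7 values at 0 and 5 at 35 total 175; raise one of the low values by 4 (still ≤ 34) to hit 179.

7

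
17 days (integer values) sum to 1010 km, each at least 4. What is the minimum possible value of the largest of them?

The average is 1010/17 > 59, so not all 17 can be 59 or less; the largest is ≥ 60.
Taking 10 copies of 59 and 7 copies of 60 gives exactly 1010, so 60 is attained.

60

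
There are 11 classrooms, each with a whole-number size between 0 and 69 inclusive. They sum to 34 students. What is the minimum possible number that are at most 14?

Let j be the number exceeding 14. Then the total is ≥ 15·j + 0·(11 − j) = 0 + 15j.
So 15j ≤ 34 and j ≤ 2; hence at least 11 − 2 = 9 are ≤ 14.
Exactly 9 works: 9 values at 0 and 2 at 15 total 30; raise one of the low values by 4 (still ≤ 14) to hit 34.

9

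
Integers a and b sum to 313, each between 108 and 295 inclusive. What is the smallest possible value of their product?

For a fixed sum, ab is smallest when a and b are as far apart as possible.
At the endpoint a = 108, b = 313 − 108 = 205, so ab = 108 × 205 = 22140.

22140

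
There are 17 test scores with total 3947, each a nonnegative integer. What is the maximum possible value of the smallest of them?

The average is 3947/17 < 233, so some value is ≤ 232.
Equality holds with 14 values of 232 and 3 values of 233.

232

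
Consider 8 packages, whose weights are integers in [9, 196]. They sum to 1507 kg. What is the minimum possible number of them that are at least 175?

6

Suppose at most 8 − j of them reach 175; then j values are ≤ 174 and the rest ≤ 196.
The total is then ≤ 174·j + 196·(8 − j) = 1568 − 22j. For this to be ≥ 1507 we need j ≤ 2, so at least 8 − 2 = 6 must reach 175.
Exactly 6 works: 6 values at 196 and 2 at 174 total 1524; lower one of the high values by 17 (still ≥ 175) to hit 1507.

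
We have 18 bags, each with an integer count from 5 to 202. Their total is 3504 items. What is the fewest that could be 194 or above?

Each value short of 194 is at most 193, costing at least 202 − 193 = 9 against the maximum total of 3636.
We can afford to lose at most 3636 − 3504 = 132, so at most ⌊132/9⌋ = 14 fall short, and at least 4 are ≥ 194.
Exactly 4 works: 4 values at 202 and 14 at 193 total 3510; lower one of the high values by 6 (still ≥ 194) to hit 3504.

4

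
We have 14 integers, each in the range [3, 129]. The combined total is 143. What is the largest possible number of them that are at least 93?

1

With k values at 93 or above and the rest at least 3, the sum is at least 42 + 90k.
Since the sum is 143, we need 90k ≤ 101, i.e. k ≤ 1.
k = 1 is achieved by 1 value at 93 and 13 at 3, total 132; add 11 to one value (staying below 93) to reach 143.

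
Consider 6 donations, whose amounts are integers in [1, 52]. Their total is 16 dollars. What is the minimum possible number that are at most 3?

3

Let j be the number exceeding 3. Then the total is ≥ 4·j + 1·(6 − j) = 6 + 3j.
So 3j ≤ 10 and j ≤ 3; hence at least 6 − 3 = 3 are ≤ 3.
Exactly 3 works: 3 values at 1 and 3 at 4 total 15; raise one of the low values by 1 (still ≤ 3) to hit 16.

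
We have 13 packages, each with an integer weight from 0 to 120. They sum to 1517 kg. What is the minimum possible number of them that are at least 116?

5

Suppose at most 13 − j of them reach 116; then j values are ≤ 115 and the rest ≤ 120.
The total is then ≤ 115·j + 120·(13 − j) = 1560 − 5j. For this to be ≥ 1517 we need j ≤ 8, so at least 13 − 8 = 5 must reach 116.
Exactly 5 works: 5 values at 120 and 8 at 115 total 1520; lower one of the high values by 3 (still ≥ 116) to hit 1517.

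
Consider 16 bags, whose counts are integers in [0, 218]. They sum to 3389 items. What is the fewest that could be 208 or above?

If only k of them are at least 208, the other 16 − k are at most 207, so the total is at most k·218 + (16 − k)·207.
This must reach 3389, so k·218 + (16 − k)·207 ≥ 3389, giving k ≥ 7.
Exactly 7 works: 7 values at 218 and 9 at 207 total 3389.

7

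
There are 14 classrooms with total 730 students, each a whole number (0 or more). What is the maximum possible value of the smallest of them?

52

The 14 values sum to 730, so their minimum is at most ⌊730/14⌋ = 52.
Taking 12 copies of 52 and 2 copies of 53 gives exactly 730, so 52 is attained.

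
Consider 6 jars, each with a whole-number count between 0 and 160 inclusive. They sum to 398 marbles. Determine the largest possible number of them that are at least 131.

3

With k values at 131 or above and the rest at least 0, the sum is at least 0 + 131k.
Since the sum is 398, we need 131k ≤ 398, i.e. k ≤ 3.
k = 3 is achieved by 3 values at 131 and 3 at 0, total 393; add 5 to one value (staying below 131) to reach 398.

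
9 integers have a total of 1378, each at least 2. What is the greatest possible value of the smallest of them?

153

The average is 1378/9 < 154, so some value is ≤ 153.
Achievable: 8 of them at 153 and 1 at 154 total 1378.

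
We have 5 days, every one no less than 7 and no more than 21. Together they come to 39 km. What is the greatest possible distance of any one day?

11

Maximizing one value means minimizing the remaining 4.
The other 4 contribute at least 4 × 7 = 28, leaving at most 39 − 28 = 11.
Since 11 ≤ 21, this is achievable: one at 11 and 4 at 7.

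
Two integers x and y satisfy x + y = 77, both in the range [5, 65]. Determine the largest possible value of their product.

1482

With x + y fixed, xy peaks when the two are closest together.
Taking x = 38 and y = 39 (both in [5, 65]) gives xy = 1482.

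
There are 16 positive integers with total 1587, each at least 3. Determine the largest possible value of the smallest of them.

99

The average is 1587/16 < 100, so some value is ≤ 99.
Equality holds with 13 values of 99 and 3 values of 100.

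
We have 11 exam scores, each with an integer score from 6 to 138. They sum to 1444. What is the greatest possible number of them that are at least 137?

10

If k of the values are ≥ 137, the total is ≥ 137k + 6(11 − k).
Setting 137k + 6(11 − k) ≤ 1444 gives 131k ≤ 1378, so k ≤ 10.
k = 10 is achieved by 10 values at 137 and 1 at 6, total 1376; add 68 to one value (staying below 137) to reach 1444.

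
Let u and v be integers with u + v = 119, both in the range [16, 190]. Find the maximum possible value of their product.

3540

With u + v fixed, uv peaks when the two are closest together.
Taking u = 59 and v = 60 (both in [16, 190]) gives uv = 3540.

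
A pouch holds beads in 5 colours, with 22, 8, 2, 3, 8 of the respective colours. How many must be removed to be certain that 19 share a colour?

In the worst case you take as many as possible of each colour without reaching 19: 18 + 8 + 2 + 3 + 8 = 39.
The next one must give 19 of some colour, so 39 + 1 = 40.

40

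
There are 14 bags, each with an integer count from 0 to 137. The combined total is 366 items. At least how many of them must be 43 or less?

Let j be the number exceeding 43. Then the total is ≥ 44·j + 0·(14 − j) = 0 + 44j.
So 44j ≤ 366 and j ≤ 8; hence at least 14 − 8 = 6 are ≤ 43.
Exactly 6 works: 6 values at 0 and 8 at 44 total 352; raise one of the low values by 14 (still ≤ 43) to hit 366.

6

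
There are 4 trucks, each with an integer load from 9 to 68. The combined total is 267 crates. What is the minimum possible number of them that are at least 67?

Suppose at most 4 − j of them reach 67; then j values are ≤ 66 and the rest ≤ 68.
The total is then ≤ 66·j + 68·(4 − j) = 272 − 2j. For this to be ≥ 267 we need j ≤ 2, so at least 4 − 2 = 2 must reach 67.
Exactly 2 works: 2 values at 68 and 2 at 66 total 268; lower one of the high values by 1 (still ≥ 67) to hit 267.

2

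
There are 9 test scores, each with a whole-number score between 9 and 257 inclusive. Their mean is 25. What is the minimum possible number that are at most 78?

The total is 9 × 25 = 225.
Each value above 78 is at least 79, contributing at least 79 − 9 = 70 above the floor 9.
The sum exceeds the floor total 81 by 144, so at most ⌊144/70⌋ = 2 exceed 78, and at least 7 are ≤ 78.
Exactly 7 works: 7 values at 9 and 2 at 79 total 221; raise one of the low values by 4 (still ≤ 78) to hit 225.

7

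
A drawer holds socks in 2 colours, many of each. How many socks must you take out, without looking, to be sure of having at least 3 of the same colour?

5

In the worst case you draw 2 of each of the 2 colours: 2 × 2 = 4.
One more forces 3 of some colour, so 4 + 1 = 5.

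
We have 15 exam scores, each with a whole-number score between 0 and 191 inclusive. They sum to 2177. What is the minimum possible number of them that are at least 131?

Each value short of 131 is at most 130, costing at least 191 − 130 = 61 against the maximum total of 2865.
We can afford to lose at most 2865 − 2177 = 688, so at most ⌊688/61⌋ = 11 fall short, and at least 4 are ≥ 131.
Exactly 4 works: 4 values at 191 and 11 at 130 total 2194; lower one of the high values by 17 (still ≥ 131) to hit 2177.

4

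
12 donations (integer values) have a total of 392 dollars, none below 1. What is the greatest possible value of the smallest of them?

32

The average is 392/12 < 33, so some value is ≤ 32.
Achievable: 4 of them at 32 and 8 at 33 total 392.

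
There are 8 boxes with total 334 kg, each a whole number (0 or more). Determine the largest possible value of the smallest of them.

41

The 8 values sum to 334, so their minimum is at most ⌊334/8⌋ = 41.
Taking 2 copies of 41 and 6 copies of 42 gives exactly 334, so 41 is attained.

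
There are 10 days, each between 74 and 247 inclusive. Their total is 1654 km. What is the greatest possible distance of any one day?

Maximizing one value means minimizing the remaining 9.
The other 9 contribute at least 9 × 74 = 666, leaving at most 1654 − 666 = 988.
But each day is capped at 247, so the maximum is 247.
Achievable: one at 247 and the other 9 totalling 1407, which fits since 9 × 74 ≤ 1407 ≤ 9 × 247.

247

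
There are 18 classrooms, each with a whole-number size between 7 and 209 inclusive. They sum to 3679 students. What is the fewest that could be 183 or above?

If only k of them are at least 183, the other 18 − k are at most 182, so the total is at most k·209 + (18 − k)·182.
This must reach 3679, so k·209 + (18 − k)·182 ≥ 3679, giving k ≥ 15.
Exactly 15 works: 15 values at 209 and 3 at 182 total 3681; lower one of the high values by 2 (still ≥ 183) to hit 3679.

15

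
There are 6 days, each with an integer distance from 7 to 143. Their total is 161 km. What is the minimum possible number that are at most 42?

If only k of them are at most 42, the other 6 − k are at least 43, so the total is at least (6 − k)·43 + k·7.
This is ≤ 161, so (6 − k)·43 + 7k ≤ 161, which gives k ≥ 3.
Exactly 3 works: 3 values at 7 and 3 at 43 total 150; raise one of the low values by 11 (still ≤ 42) to hit 161.

3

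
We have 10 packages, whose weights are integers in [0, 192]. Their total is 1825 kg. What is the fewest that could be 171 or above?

Suppose at most 10 − j of them reach 171; then j values are ≤ 170 and the rest ≤ 192.
The total is then ≤ 170·j + 192·(10 − j) = 1920 − 22j. For this to be ≥ 1825 we need j ≤ 4, so at least 10 − 4 = 6 must reach 171.
Exactly 6 works: 6 values at 192 and 4 at 170 total 1832; lower one of the high values by 7 (still ≥ 171) to hit 1825.

6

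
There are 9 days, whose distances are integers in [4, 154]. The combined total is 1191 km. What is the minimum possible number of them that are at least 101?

If only k of them are at least 101, the other 9 − k are at most 100, so the total is at most k·154 + (9 − k)·100.
This must reach 1191, so k·154 + (9 − k)·100 ≥ 1191, giving k ≥ 6.
Exactly 6 works: 6 values at 154 and 3 at 100 total 1224; lower one of the high values by 33 (still ≥ 101) to hit 1191.

6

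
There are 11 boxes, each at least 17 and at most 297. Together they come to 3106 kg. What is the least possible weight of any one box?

Minimizing one value means maximizing the remaining 10.
The other 10 contribute at most 10 × 297 = 2970, leaving at least 3106 − 2970 = 136.
Since 136 ≥ 17, this is achievable: one at 136 and 10 at 297.

136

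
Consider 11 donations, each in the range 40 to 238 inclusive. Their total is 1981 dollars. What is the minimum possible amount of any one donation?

40

Minimizing one value means maximizing the remaining 10.
The other 10 can take up 10 × 238 = 2380 ≥ 1981 − 40, so one donation can sit at its floor of 40.
Achievable: one at 40 and the other 10 totalling 1941, which fits since 10 × 40 ≤ 1941 ≤ 10 × 238.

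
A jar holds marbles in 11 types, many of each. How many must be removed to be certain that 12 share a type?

122

You could draw 11 of every type without reaching 12 of any — 121 in all.
One more forces 12 of some type, so 121 + 1 = 122.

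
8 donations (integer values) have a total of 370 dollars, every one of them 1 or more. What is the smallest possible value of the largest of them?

47

If every one of the 8 were at most 46, the total would be at most 8 × 46 = 368 < 370.
Achievable: 2 of them at 47 and 6 at 46 total 370.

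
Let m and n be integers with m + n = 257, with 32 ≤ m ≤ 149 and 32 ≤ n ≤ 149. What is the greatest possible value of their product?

mn = m(257 − m) is maximized when m is as near 257/2 as the bounds allow.
Taking m = 128 and n = 129 (both in [32, 149]) gives mn = 16512.

16512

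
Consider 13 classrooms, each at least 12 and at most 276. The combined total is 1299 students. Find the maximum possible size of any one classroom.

276

Maximizing one value means minimizing the remaining 12.
The other 12 contribute at least 12 × 12 = 144, leaving at most 1299 − 144 = 1155.
But each classroom is capped at 276, so the maximum is 276.
Achievable: one at 276 and the other 12 totalling 1023, which fits since 12 × 12 ≤ 1023 ≤ 12 × 276.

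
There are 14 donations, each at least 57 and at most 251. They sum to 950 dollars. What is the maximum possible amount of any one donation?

209

Maximizing one value means minimizing the remaining 13.
The other 13 contribute at least 13 × 57 = 741, leaving at most 950 − 741 = 209.
Since 209 ≤ 251, this is achievable: one at 209 and 13 at 57.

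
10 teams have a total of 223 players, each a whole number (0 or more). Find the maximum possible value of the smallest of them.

22

The average is 223/10 < 23, so some value is ≤ 22.
Taking 7 copies of 22 and 3 copies of 23 gives exactly 223, so 22 is attained.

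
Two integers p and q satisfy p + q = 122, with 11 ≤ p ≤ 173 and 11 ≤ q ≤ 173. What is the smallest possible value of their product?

pq = p(122 − p) is concave in p, so over [11, 111] it is minimized at an endpoint.
At the endpoint p = 11, q = 122 − 11 = 111, so pq = 11 × 111 = 1221.

1221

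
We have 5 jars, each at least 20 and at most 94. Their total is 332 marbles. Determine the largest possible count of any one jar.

94

Maximizing one value means minimizing the remaining 4.
The other 4 contribute at least 4 × 20 = 80, leaving at most 332 − 80 = 252.
But each jar is capped at 94, so the maximum is 94.
Achievable: one at 94 and the other 4 totalling 238, which fits since 4 × 20 ≤ 238 ≤ 4 × 94.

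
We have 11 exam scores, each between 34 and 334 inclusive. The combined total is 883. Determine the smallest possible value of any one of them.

34

To make one score as small as possible, make the other 10 as large as possible.
The other 10 can take up 10 × 334 = 3340 ≥ 883 − 34, so one score can sit at its floor of 34.
Achievable: one at 34 and the other 10 totalling 849, which fits since 10 × 34 ≤ 849 ≤ 10 × 334.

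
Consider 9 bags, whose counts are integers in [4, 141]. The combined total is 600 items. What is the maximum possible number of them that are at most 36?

6

Each value at 36 or below falls at least 141 − 36 = 105 short of the ceiling 141.
The ceiling total is 9 × 141 = 1269, and we need 600, so at most ⌊(1269 − 600)/105⌋ = 6 can be that low.
k = 6 is achieved by 6 values at 36 and 3 at 141, total 639; lower one of the 141's by 39 (still > 36) to reach 600.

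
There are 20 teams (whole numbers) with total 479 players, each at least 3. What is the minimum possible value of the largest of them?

The average is 479/20 > 23, so not all 20 can be 23 or less; the largest is ≥ 24.
Taking 1 copy of 23 and 19 copies of 24 gives exactly 479, so 24 is attained.

24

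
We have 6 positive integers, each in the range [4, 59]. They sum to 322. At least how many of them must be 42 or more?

If only k of them are at least 42, the other 6 − k are at most 41, so the total is at most k·59 + (6 − k)·41.
This must reach 322, so k·59 + (6 − k)·41 ≥ 322, giving k ≥ 5.
Exactly 5 works: 5 values at 59 and 1 at 41 total 336; lower one of the high values by 14 (still ≥ 42) to hit 322.

5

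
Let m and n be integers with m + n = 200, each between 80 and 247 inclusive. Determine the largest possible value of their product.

10000

With m + n fixed, mn peaks when the two are closest together.
Taking m = 100 and n = 100 (both in [80, 247]) gives mn = 10000.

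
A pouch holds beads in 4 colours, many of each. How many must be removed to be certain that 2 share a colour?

5

You could draw 1 of every colour without reaching 2 of any — 4 in all.
One more forces 2 of some colour, so 4 + 1 = 5.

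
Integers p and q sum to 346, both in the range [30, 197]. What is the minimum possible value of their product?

29353

pq = p(346 − p) is concave in p, so over [149, 197] it is minimized at an endpoint.
At the endpoint p = 149, q = 346 − 149 = 197, so pq = 149 × 197 = 29353.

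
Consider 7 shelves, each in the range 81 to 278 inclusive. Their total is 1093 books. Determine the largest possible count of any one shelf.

278

Maximizing one value means minimizing the remaining 6.
The other 6 contribute at least 6 × 81 = 486, leaving at most 1093 − 486 = 607.
But each shelf is capped at 278, so the maximum is 278.
Achievable: one at 278 and the other 6 totalling 815, which fits since 6 × 81 ≤ 815 ≤ 6 × 278.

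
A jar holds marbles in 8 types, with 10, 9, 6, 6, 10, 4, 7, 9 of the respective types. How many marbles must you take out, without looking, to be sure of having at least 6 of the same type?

In the worst case you take as many as possible of each type without reaching 6: 5 + 5 + 5 + 5 + 5 + 4 + 5 + 5 = 39.
The next one must give 6 of some type, so 39 + 1 = 40.

40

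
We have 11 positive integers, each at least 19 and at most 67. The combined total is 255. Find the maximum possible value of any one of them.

65

Maximizing one value means minimizing the remaining 10.
The other 10 contribute at least 10 × 19 = 190, leaving at most 255 − 190 = 65.
Since 65 ≤ 67, this is achievable: one at 65 and 10 at 19.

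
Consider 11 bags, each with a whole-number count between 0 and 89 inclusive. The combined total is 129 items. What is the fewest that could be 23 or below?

6

If only k of them are at most 23, the other 11 − k are at least 24, so the total is at least (11 − k)·24 + k·0.
This is ≤ 129, so (11 − k)·24 + 0k ≤ 129, which gives k ≥ 6.
Exactly 6 works: 6 values at 0 and 5 at 24 total 120; raise one of the low values by 9 (still ≤ 23) to hit 129.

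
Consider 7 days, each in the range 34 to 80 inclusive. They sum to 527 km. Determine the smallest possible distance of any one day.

To make one day as small as possible, make the other 6 as large as possible.
The other 6 contribute at most 6 × 80 = 480, leaving at least 527 − 480 = 47.
Since 47 ≥ 34, this is achievable: one at 47 and 6 at 80.

47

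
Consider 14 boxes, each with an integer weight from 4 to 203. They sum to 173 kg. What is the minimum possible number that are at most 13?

Each value above 13 is at least 14, contributing at least 14 − 4 = 10 above the floor 4.
The sum exceeds the floor total 56 by 117, so at most ⌊117/10⌋ = 11 exceed 13, and at least 3 are ≤ 13.
Exactly 3 works: 3 values at 4 and 11 at 14 total 166; raise one of the low values by 7 (still ≤ 13) to hit 173.

3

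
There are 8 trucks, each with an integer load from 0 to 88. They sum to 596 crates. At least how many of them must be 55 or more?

5

Each value short of 55 is at most 54, costing at least 88 − 54 = 34 against the maximum total of 704.
We can afford to lose at most 704 − 596 = 108, so at most ⌊108/34⌋ = 3 fall short, and at least 5 are ≥ 55.
Exactly 5 works: 5 values at 88 and 3 at 54 total 602; lower one of the high values by 6 (still ≥ 55) to hit 596.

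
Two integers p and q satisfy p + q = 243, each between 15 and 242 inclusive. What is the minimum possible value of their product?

3420

For a fixed sum, pq is smallest when p and q are as far apart as possible.
The extreme feasible split is p = 15, q = 228, giving pq = 3420.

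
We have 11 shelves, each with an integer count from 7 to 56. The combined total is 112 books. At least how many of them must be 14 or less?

7

Each value above 14 is at least 15, contributing at least 15 − 7 = 8 above the floor 7.
The sum exceeds the floor total 77 by 35, so at most ⌊35/8⌋ = 4 exceed 14, and at least 7 are ≤ 14.
Exactly 7 works: 7 values at 7 and 4 at 15 total 109; raise one of the low values by 3 (still ≤ 14) to hit 112.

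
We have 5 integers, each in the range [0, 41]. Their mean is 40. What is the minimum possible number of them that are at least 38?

4

The total is 5 × 40 = 200.
Suppose at most 5 − j of them reach 38; then j values are ≤ 37 and the rest ≤ 41.
The total is then ≤ 37·j + 41·(5 − j) = 205 − 4j. For this to be ≥ 200 we need j ≤ 1, so at least 5 − 1 = 4 must reach 38.
Exactly 4 works: 4 values at 41 and 1 at 37 total 201; lower one of the high values by 1 (still ≥ 38) to hit 200.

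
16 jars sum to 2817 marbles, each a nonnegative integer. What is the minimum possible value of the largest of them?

The average is 2817/16 > 176, so not all 16 can be 176 or less; the largest is ≥ 177.
Taking 15 copies of 176 and 1 copy of 177 gives exactly 2817, so 177 is attained.

177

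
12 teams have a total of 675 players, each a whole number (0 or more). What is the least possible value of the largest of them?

If every one of the 12 were at most 56, the total would be at most 12 × 56 = 672 < 675.
Equality holds with 3 values of 57 and 9 values of 56.

57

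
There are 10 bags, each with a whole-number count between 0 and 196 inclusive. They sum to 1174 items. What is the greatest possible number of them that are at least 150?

Suppose k of them are at least 150. Those contribute at least 150 each and the other 10 − k at least 0 each.
So the total is at least 150k + 0(10 − k) = 0 + 150k. This must be ≤ 1174, giving k ≤ 7.
k = 7 is achieved by 7 values at 150 and 3 at 0, total 1050; add 124 to one value (staying below 150) to reach 1174.

7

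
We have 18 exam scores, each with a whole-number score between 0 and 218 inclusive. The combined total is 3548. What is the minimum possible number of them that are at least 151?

13

If only k of them are at least 151, the other 18 − k are at most 150, so the total is at most k·218 + (18 − k)·150.
This must reach 3548, so k·218 + (18 − k)·150 ≥ 3548, giving k ≥ 13.
Exactly 13 works: 13 values at 218 and 5 at 150 total 3584; lower one of the high values by 36 (still ≥ 151) to hit 3548.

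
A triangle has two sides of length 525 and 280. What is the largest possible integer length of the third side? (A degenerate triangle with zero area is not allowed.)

804

The third side must be less than 525 + 280 = 805.
The largest integer below 805 is 804.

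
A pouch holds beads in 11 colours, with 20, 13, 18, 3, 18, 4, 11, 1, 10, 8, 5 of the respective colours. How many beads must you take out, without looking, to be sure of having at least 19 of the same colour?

110

In the worst case you take as many as possible of each colour without reaching 19: 18 + 13 + 18 + 3 + 18 + 4 + 11 + 1 + 10 + 8 + 5 = 109.
The next one must give 19 of some colour, so 109 + 1 = 110.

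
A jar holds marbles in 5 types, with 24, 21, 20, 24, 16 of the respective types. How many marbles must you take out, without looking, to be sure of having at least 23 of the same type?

In the worst case you take as many as possible of each type without reaching 23: 22 + 21 + 20 + 22 + 16 = 101.
The next one must give 23 of some type, so 101 + 1 = 102.

102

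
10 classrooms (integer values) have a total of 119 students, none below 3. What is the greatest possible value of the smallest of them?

11

If every one of the 10 were at least 12, the total would be at least 10 × 12 = 120 > 119.
Achievable: 1 of them at 11 and 9 at 12 total 119.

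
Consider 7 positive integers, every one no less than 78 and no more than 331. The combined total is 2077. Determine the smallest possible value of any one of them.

Minimizing one value means maximizing the remaining 6.
The other 6 contribute at most 6 × 331 = 1986, leaving at least 2077 − 1986 = 91.
Since 91 ≥ 78, this is achievable: one at 91 and 6 at 331.

91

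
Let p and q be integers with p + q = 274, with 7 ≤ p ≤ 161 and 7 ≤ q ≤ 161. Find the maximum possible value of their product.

18769

pq = p(274 − p) is maximized when p is as near 274/2 as the bounds allow.
Taking p = 137 and q = 137 (both in [7, 161]) gives pq = 18769.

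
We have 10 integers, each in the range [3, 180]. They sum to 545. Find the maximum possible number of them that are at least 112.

With k values at 112 or above and the rest at least 3, the sum is at least 30 + 109k.
Since the sum is 545, we need 109k ≤ 515, i.e. k ≤ 4.
k = 4 is achieved by 4 values at 112 and 6 at 3, total 466; add 79 to one value (staying below 112) to reach 545.

4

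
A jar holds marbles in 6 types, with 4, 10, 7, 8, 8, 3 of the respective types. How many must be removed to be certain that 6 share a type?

In the worst case you take as many as possible of each type without reaching 6: 4 + 5 + 5 + 5 + 5 + 3 = 27.
The next one must give 6 of some type, so 27 + 1 = 28.

28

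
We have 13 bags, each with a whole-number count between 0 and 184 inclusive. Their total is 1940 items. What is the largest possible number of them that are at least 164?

If k of the values are ≥ 164, the total is ≥ 164k + 0(13 − k).
Setting 164k + 0(13 − k) ≤ 1940 gives 164k ≤ 1940, so k ≤ 11.
k = 11 is achieved by 11 values at 164 and 2 at 0, total 1804; add 136 to one value (staying below 164) to reach 1940.

11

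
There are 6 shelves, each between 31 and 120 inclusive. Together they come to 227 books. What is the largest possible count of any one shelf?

72

To make one shelf as large as possible, make the other 5 as small as possible.
The other 5 contribute at least 5 × 31 = 155, leaving at most 227 − 155 = 72.
Since 72 ≤ 120, this is achievable: one at 72 and 5 at 31.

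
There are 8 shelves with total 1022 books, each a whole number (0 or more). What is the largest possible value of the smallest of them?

The 8 values sum to 1022, so their minimum is at most ⌊1022/8⌋ = 127.
Achievable: 2 of them at 127 and 6 at 128 total 1022.

127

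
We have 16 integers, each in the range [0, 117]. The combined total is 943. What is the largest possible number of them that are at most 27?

Each value at 27 or below falls at least 117 − 27 = 90 short of the ceiling 117.
The ceiling total is 16 × 117 = 1872, and we need 943, so at most ⌊(1872 − 943)/90⌋ = 10 can be that low.
k = 10 is achieved by 10 values at 27 and 6 at 117, total 972; lower one of the 117's by 29 (still > 27) to reach 943.

10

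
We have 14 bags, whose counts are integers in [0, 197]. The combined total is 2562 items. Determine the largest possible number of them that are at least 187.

Suppose k of them are at least 187. Those contribute at least 187 each and the other 14 − k at least 0 each.
So the total is at least 187k + 0(14 − k) = 0 + 187k. This must be ≤ 2562, giving k ≤ 13.
k = 13 is achieved by 13 values at 187 and 1 at 0, total 2431; add 131 to one value (staying below 187) to reach 2562.

13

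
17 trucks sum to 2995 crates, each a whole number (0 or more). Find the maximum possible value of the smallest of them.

The 17 values sum to 2995, so their minimum is at most ⌊2995/17⌋ = 176.
Achievable: 14 of them at 176 and 3 at 177 total 2995.

176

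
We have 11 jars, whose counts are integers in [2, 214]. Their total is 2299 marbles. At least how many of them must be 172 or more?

Suppose at most 11 − j of them reach 172; then j values are ≤ 171 and the rest ≤ 214.
The total is then ≤ 171·j + 214·(11 − j) = 2354 − 43j. For this to be ≥ 2299 we need j ≤ 1, so at least 11 − 1 = 10 must reach 172.
Exactly 10 works: 10 values at 214 and 1 at 171 total 2311; lower one of the high values by 12 (still ≥ 172) to hit 2299.

10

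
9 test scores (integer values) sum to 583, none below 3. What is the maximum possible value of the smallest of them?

64

The 9 values sum to 583, so their minimum is at most ⌊583/9⌋ = 64.
Achievable: 2 of them at 64 and 7 at 65 total 583.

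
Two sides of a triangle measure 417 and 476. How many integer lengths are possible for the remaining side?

The triangle inequality gives |417 − 476| < c < 417 + 476, i.e. 59 < c < 893.
So c can be any integer from 60 to 892: 833 values.

833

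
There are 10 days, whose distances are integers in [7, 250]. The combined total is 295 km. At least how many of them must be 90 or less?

8

If only k of them are at most 90, the other 10 − k are at least 91, so the total is at least (10 − k)·91 + k·7.
This is ≤ 295, so (10 − k)·91 + 7k ≤ 295, which gives k ≥ 8.
Exactly 8 works: 8 values at 7 and 2 at 91 total 238; raise one of the low values by 57 (still ≤ 90) to hit 295.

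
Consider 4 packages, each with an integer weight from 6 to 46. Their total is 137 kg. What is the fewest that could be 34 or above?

1

Suppose at most 4 − j of them reach 34; then j values are ≤ 33 and the rest ≤ 46.
The total is then ≤ 33·j + 46·(4 − j) = 184 − 13j. For this to be ≥ 137 we need j ≤ 3, so at least 4 − 3 = 1 must reach 34.
Exactly 1 works: 1 value at 46 and 3 at 33 total 145; lower one of the high values by 8 (still ≥ 34) to hit 137.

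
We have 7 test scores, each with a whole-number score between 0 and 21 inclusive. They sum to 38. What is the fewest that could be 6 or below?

If only k of them are at most 6, the other 7 − k are at least 7, so the total is at least (7 − k)·7 + k·0.
This is ≤ 38, so (7 − k)·7 + 0k ≤ 38, which gives k ≥ 2.
Exactly 2 works: 2 values at 0 and 5 at 7 total 35; raise one of the low values by 3 (still ≤ 6) to hit 38.

2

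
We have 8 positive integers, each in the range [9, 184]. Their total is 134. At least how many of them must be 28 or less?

If only k of them are at most 28, the other 8 − k are at least 29, so the total is at least (8 − k)·29 + k·9.
This is ≤ 134, so (8 − k)·29 + 9k ≤ 134, which gives k ≥ 5.
Exactly 5 works: 5 values at 9 and 3 at 29 total 132; raise one of the low values by 2 (still ≤ 28) to hit 134.

5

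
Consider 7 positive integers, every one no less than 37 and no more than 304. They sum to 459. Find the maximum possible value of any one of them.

237

To make one integer as large as possible, make the other 6 as small as possible.
The other 6 contribute at least 6 × 37 = 222, leaving at most 459 − 222 = 237.
Since 237 ≤ 304, this is achievable: one at 237 and 6 at 37.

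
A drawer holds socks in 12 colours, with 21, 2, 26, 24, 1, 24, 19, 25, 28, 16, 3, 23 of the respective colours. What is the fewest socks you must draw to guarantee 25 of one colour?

In the worst case you take as many as possible of each colour without reaching 25: 21 + 2 + 24 + 24 + 1 + 24 + 19 + 24 + 24 + 16 + 3 + 23 = 205.
The next one must give 25 of some colour, so 205 + 1 = 206.

206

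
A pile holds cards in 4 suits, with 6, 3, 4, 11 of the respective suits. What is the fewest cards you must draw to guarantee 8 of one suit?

21

In the worst case you take as many as possible of each suit without reaching 8: 6 + 3 + 4 + 7 = 20.
The next one must give 8 of some suit, so 20 + 1 = 21.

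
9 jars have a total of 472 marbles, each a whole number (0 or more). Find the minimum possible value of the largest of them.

The average is 472/9 > 52, so not all 9 can be 52 or less; the largest is ≥ 53.
Taking 5 copies of 52 and 4 copies of 53 gives exactly 472, so 53 is attained.

53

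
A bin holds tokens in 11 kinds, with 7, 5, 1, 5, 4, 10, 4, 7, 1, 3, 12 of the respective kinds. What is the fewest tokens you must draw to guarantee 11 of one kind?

58

In the worst case you take as many as possible of each kind without reaching 11: 7 + 5 + 1 + 5 + 4 + 10 + 4 + 7 + 1 + 3 + 10 = 57.
The next one must give 11 of some kind, so 57 + 1 = 58.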